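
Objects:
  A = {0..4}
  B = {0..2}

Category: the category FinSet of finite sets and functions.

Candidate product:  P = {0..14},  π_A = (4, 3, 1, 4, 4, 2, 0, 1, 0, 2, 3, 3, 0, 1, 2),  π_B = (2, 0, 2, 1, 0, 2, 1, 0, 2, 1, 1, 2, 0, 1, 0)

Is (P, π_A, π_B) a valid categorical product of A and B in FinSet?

|A|·|B| = 5·3 = 15;  |P| = 15
Check the pairing map k ↦ (π_A(k), π_B(k)):
  0 -> (4,2)
  1 -> (3,0)
  2 -> (1,2)
  3 -> (4,1)
  4 -> (4,0)
  5 -> (2,2)
  6 -> (0,1)
  7 -> (1,0)
  8 -> (0,2)
  9 -> (2,1)
  10 -> (3,1)
  11 -> (3,2)
  12 -> (0,0)
  13 -> (1,1)
  14 -> (2,0)
distinct pairs in image: 15 / 15 needed
  → bijection onto A×B; projections well-typed.

Answer: VALID PRODUCT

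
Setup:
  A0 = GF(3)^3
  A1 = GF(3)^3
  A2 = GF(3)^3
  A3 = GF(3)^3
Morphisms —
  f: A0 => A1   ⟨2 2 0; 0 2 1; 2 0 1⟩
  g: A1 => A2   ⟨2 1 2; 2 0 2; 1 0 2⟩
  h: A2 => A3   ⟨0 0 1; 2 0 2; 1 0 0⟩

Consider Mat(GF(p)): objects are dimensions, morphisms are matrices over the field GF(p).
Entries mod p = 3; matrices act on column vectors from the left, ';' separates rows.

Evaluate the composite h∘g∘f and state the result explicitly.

Answer: ⟨0 2 2; 1 1 1; 2 0 0⟩

Derivation:
  e0=⟨1,0,0⟩ f=>⟨2,0,2⟩ g=>⟨2,2,0⟩ h=>⟨0,1,2⟩
  e1=⟨0,1,0⟩ f=>⟨2,2,0⟩ g=>⟨0,1,2⟩ h=>⟨2,1,0⟩
  e2=⟨0,0,1⟩ f=>⟨0,1,1⟩ g=>⟨0,2,2⟩ h=>⟨2,1,0⟩
composite: ⟨0 2 2; 1 1 1; 2 0 0⟩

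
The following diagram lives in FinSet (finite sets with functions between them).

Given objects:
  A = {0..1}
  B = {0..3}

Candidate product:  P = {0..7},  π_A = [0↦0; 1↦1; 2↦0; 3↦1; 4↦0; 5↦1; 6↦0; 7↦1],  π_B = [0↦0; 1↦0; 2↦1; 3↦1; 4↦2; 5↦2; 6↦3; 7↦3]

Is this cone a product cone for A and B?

Answer: VALID PRODUCT

Derivation:
|A|·|B| = 2·4 = 8;  |P| = 8
Check the pairing map k ↦ (π_A(k), π_B(k)):
  0 ↦ (0,0)
  1 ↦ (1,0)
  2 ↦ (0,1)
  3 ↦ (1,1)
  4 ↦ (0,2)
  5 ↦ (1,2)
  6 ↦ (0,3)
  7 ↦ (1,3)
distinct pairs in image: 8 / 8 needed
  → bijection onto A×B; projections well-typed.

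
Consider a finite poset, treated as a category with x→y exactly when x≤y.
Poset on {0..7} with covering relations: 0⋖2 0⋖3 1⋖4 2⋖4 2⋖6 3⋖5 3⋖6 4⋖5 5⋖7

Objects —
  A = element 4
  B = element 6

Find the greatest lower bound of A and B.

Answer: A∧B = 2

Trace:
Common predecessors of 4,6: {0,2}
  0 ≤ 2
  2 ≤ 2
glb = 2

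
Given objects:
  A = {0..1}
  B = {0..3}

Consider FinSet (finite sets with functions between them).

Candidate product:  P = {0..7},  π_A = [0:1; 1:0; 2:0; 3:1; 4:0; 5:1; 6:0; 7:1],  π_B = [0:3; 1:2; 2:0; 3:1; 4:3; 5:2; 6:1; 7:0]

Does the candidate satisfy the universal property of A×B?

Answer: VALID PRODUCT

Trace:
|A|·|B| = 2·4 = 8;  |P| = 8
Check the pairing map k ↦ (π_A(k), π_B(k)):
  0 : (1,3)
  1 : (0,2)
  2 : (0,0)
  3 : (1,1)
  4 : (0,3)
  5 : (1,2)
  6 : (0,1)
  7 : (1,0)
distinct pairs in image: 8 / 8 needed
  → bijection onto A×B; projections well-typed.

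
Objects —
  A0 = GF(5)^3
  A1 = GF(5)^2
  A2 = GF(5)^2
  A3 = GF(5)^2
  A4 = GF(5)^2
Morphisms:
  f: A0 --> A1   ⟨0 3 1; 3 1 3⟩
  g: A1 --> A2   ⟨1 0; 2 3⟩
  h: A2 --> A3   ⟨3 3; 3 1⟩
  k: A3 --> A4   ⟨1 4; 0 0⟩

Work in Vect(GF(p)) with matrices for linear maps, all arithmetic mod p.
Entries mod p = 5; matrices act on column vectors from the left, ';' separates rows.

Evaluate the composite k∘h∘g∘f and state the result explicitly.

Answer: ⟨3 3 2; 0 0 0⟩

Work:
  e0=(1,0,0) f-->(0,3) g-->(0,4) h-->(2,4) k-->(3,0)
  e1=(0,1,0) f-->(3,1) g-->(3,4) h-->(1,3) k-->(3,0)
  e2=(0,0,1) f-->(1,3) g-->(1,1) h-->(1,4) k-->(2,0)
result: ⟨3 3 2; 0 0 0⟩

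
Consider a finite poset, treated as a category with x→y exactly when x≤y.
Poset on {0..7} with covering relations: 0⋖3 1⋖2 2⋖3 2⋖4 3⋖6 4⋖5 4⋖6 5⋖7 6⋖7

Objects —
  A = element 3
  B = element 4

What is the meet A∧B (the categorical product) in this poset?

Answer: A∧B = 2

Trace:
Lower bounds of A=3 and B=4: {1,2}
  1 ≤ 2
  2 ≤ 2
glb = 2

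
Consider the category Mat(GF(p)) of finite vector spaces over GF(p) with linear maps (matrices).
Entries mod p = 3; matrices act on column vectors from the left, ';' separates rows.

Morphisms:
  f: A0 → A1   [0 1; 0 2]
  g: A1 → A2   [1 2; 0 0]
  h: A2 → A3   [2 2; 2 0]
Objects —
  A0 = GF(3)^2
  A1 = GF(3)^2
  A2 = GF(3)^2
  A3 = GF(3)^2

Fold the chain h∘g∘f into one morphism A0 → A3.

Answer: [0 1; 0 1]

Derivation:
  e0=⟨1,0⟩ f→⟨0,0⟩ g→⟨0,0⟩ h→⟨0,0⟩
  e1=⟨0,1⟩ f→⟨1,2⟩ g→⟨2,0⟩ h→⟨1,1⟩
composite: [0 1; 0 1]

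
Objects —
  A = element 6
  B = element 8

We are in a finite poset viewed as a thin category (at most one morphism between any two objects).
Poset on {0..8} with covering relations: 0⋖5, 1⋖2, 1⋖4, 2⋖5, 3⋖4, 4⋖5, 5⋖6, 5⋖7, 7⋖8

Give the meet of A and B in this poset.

Answer: A∧B = 5

Work:
Common predecessors of 6,8: {0,1,2,3,4,5}
  0 ≤ 5
  1 ≤ 5
  2 ≤ 5
  3 ≤ 5
  4 ≤ 5
  5 ≤ 5
glb = 5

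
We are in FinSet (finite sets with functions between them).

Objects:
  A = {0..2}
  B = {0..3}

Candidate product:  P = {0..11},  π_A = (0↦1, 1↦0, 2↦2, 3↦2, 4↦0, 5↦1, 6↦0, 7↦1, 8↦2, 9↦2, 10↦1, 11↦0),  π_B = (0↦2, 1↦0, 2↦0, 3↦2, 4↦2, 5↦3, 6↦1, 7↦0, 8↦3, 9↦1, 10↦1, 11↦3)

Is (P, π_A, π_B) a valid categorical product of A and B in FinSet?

|A|·|B| = 3·4 = 12;  |P| = 12
Check the pairing map k ↦ (π_A(k), π_B(k)):
  0 ↦ (1,2)
  1 ↦ (0,0)
  2 ↦ (2,0)
  3 ↦ (2,2)
  4 ↦ (0,2)
  5 ↦ (1,3)
  6 ↦ (0,1)
  7 ↦ (1,0)
  8 ↦ (2,3)
  9 ↦ (2,1)
  10 ↦ (1,1)
  11 ↦ (0,3)
distinct pairs in image: 12 / 12 needed
  → bijection onto A×B; projections well-typed.

Answer: VALID PRODUCT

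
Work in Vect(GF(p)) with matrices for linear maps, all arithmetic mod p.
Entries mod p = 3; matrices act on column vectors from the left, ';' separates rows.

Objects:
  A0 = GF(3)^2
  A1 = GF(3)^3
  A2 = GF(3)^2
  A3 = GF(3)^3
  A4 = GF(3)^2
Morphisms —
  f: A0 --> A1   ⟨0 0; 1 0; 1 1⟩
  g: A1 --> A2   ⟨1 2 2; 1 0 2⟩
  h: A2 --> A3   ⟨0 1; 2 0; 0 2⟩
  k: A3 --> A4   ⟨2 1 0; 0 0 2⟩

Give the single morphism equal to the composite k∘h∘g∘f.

  e0=⟨1,0⟩ f-->⟨0,1,1⟩ g-->⟨1,2⟩ h-->⟨2,2,1⟩ k-->⟨0,2⟩
  e1=⟨0,1⟩ f-->⟨0,0,1⟩ g-->⟨2,2⟩ h-->⟨2,1,1⟩ k-->⟨2,2⟩
⟦path⟧: ⟨0 2; 2 2⟩

Answer: ⟨0 2; 2 2⟩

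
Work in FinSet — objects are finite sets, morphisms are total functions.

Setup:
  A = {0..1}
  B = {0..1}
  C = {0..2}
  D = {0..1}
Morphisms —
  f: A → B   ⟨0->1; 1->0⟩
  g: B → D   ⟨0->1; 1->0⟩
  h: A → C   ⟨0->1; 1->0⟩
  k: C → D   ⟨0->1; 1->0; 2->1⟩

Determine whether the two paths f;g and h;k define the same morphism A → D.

Along f;g (path 1):
  0 f→1 g→0
  1 f→0 g→1
  result₁ = ⟨0->0; 1->1⟩
Along h;k (path 2):
  0 h→1 k→0
  1 h→0 k→1
  result₂ = ⟨0->0; 1->1⟩
Equal? equal; square commutes

Answer: COMMUTES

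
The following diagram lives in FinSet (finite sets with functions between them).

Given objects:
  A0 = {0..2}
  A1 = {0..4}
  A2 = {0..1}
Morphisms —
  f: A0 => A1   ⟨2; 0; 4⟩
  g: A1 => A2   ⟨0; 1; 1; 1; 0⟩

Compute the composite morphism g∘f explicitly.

Answer: ⟨1; 0; 0⟩

Trace:
  0 f=>2 g=>1
  1 f=>0 g=>0
  2 f=>4 g=>0
composite: ⟨1; 0; 0⟩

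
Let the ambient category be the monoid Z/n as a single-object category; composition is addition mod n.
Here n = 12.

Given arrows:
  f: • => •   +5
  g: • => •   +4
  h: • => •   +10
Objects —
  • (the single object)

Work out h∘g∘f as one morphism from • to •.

Answer: +7

Derivation:
  0 +5≡5 +4≡9 +10≡7  (mod 12)
⟦path⟧: +7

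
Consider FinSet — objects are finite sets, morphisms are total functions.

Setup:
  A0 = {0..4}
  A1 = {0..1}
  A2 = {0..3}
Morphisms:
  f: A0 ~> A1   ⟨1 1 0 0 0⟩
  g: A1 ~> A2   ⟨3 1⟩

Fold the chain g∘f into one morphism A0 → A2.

  0 f~>1 g~>1
  1 f~>1 g~>1
  2 f~>0 g~>3
  3 f~>0 g~>3
  4 f~>0 g~>3
⟦path⟧: ⟨1 1 3 3 3⟩

Answer: ⟨1 1 3 3 3⟩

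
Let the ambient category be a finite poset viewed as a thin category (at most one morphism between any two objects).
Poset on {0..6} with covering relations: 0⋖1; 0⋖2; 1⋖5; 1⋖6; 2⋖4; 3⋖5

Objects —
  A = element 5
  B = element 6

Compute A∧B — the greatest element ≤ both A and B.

Lower bounds of A=5 and B=6: {0,1}
  0 <= 1
  1 <= 1
glb = 1

Answer: A∧B = 1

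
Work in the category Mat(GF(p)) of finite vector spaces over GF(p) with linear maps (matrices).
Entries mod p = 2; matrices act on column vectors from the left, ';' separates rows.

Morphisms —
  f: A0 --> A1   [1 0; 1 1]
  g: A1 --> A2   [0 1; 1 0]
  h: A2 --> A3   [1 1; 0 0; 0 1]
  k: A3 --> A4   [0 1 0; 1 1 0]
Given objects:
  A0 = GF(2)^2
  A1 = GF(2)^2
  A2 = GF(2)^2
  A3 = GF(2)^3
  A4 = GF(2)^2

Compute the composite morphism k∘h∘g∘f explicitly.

  e0=[1,0] f-->[1,1] g-->[1,1] h-->[0,0,1] k-->[0,0]
  e1=[0,1] f-->[0,1] g-->[1,0] h-->[1,0,0] k-->[0,1]
⟦path⟧: [0 0; 0 1]

Answer: [0 0; 0 1]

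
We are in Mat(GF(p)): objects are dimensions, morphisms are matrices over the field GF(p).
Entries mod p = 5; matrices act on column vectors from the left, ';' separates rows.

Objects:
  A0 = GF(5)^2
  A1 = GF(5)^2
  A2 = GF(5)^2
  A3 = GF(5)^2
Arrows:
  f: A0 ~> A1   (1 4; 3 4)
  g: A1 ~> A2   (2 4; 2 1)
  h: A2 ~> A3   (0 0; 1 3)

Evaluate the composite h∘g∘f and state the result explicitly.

  e0=⟨1,0⟩ f~>⟨1,3⟩ g~>⟨4,0⟩ h~>⟨0,4⟩
  e1=⟨0,1⟩ f~>⟨4,4⟩ g~>⟨4,2⟩ h~>⟨0,0⟩
composite: (0 0; 4 0)

Answer: (0 0; 4 0)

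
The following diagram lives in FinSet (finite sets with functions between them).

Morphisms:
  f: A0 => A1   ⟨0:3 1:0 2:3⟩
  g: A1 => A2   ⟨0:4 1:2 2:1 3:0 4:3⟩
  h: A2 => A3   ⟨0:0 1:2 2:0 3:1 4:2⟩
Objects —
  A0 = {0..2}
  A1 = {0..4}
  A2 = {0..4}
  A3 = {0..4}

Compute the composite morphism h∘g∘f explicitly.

Answer: ⟨0:0 1:2 2:0⟩

Trace:
  0 f=>3 g=>0 h=>0
  1 f=>0 g=>4 h=>2
  2 f=>3 g=>0 h=>0
⟦path⟧: ⟨0:0 1:2 2:0⟩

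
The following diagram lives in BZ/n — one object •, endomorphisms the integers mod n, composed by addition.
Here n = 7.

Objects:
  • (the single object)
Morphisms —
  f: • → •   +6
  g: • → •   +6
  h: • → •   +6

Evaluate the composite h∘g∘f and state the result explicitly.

  0 +6≡6 +6≡5 +6≡4  (mod 7)
composite: +4

Answer: +4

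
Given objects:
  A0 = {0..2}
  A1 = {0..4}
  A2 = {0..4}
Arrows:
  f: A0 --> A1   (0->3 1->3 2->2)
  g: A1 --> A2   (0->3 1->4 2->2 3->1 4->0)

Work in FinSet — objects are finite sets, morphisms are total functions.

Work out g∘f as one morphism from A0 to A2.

Answer: (0->1 1->1 2->2)

Trace:
  0 f-->3 g-->1
  1 f-->3 g-->1
  2 f-->2 g-->2
⟦path⟧: (0->1 1->1 2->2)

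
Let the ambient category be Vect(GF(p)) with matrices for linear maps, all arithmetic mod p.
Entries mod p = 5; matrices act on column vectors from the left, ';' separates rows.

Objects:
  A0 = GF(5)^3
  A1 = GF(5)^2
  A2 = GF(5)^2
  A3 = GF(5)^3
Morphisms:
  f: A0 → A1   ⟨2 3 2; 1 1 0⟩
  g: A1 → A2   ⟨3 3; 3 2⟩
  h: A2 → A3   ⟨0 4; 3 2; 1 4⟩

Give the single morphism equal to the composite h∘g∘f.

Answer: ⟨2 4 4; 3 3 0; 1 1 0⟩

Derivation:
  e0=(1,0,0) f→(2,1) g→(4,3) h→(2,3,1)
  e1=(0,1,0) f→(3,1) g→(2,1) h→(4,3,1)
  e2=(0,0,1) f→(2,0) g→(1,1) h→(4,0,0)
⟦path⟧: ⟨2 4 4; 3 3 0; 1 1 0⟩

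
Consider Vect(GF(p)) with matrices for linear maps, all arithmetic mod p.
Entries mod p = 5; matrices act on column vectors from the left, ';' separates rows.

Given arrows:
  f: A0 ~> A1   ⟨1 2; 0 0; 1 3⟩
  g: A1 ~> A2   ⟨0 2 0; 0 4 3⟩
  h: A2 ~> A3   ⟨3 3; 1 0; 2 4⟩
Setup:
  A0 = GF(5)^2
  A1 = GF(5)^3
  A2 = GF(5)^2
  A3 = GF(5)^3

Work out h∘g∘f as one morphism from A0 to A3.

  e0=[1,0] f~>[1,0,1] g~>[0,3] h~>[4,0,2]
  e1=[0,1] f~>[2,0,3] g~>[0,4] h~>[2,0,1]
⟦path⟧: ⟨4 2; 0 0; 2 1⟩

Answer: ⟨4 2; 0 0; 2 1⟩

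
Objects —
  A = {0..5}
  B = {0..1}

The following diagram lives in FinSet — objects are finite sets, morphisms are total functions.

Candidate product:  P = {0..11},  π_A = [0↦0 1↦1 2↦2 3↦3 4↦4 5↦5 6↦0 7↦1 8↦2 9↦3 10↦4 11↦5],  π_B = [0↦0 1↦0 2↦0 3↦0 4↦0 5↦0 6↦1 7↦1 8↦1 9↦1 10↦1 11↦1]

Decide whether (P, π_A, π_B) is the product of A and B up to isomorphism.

|A|·|B| = 6·2 = 12;  |P| = 12
Check the pairing map k ↦ (π_A(k), π_B(k)):
  0 ↦ (0,0)
  1 ↦ (1,0)
  2 ↦ (2,0)
  3 ↦ (3,0)
  4 ↦ (4,0)
  5 ↦ (5,0)
  6 ↦ (0,1)
  7 ↦ (1,1)
  8 ↦ (2,1)
  9 ↦ (3,1)
  10 ↦ (4,1)
  11 ↦ (5,1)
distinct pairs in image: 12 / 12 needed
  → bijection onto A×B; projections well-typed.

Answer: VALID PRODUCT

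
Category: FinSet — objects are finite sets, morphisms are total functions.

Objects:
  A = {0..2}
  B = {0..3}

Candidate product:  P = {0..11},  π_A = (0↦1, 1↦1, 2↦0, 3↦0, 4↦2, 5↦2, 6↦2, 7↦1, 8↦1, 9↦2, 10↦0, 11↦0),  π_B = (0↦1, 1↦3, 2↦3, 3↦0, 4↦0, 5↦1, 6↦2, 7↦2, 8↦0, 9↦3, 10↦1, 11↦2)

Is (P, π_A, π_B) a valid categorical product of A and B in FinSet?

|A|·|B| = 3·4 = 12;  |P| = 12
Check the pairing map k ↦ (π_A(k), π_B(k)):
  0 ↦ (1,1)
  1 ↦ (1,3)
  2 ↦ (0,3)
  3 ↦ (0,0)
  4 ↦ (2,0)
  5 ↦ (2,1)
  6 ↦ (2,2)
  7 ↦ (1,2)
  8 ↦ (1,0)
  9 ↦ (2,3)
  10 ↦ (0,1)
  11 ↦ (0,2)
distinct pairs in image: 12 / 12 needed
  → bijection onto A×B; projections well-typed.

Answer: VALID PRODUCT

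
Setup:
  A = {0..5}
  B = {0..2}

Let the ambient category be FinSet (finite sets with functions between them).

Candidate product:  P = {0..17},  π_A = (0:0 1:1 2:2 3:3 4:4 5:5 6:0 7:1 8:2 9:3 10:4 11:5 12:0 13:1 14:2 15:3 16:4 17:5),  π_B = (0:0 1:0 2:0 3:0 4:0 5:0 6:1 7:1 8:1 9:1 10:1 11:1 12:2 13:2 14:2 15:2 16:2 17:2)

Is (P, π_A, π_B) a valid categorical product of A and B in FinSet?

Answer: VALID PRODUCT

Work:
|A|·|B| = 6·3 = 18;  |P| = 18
Check the pairing map k ↦ (π_A(k), π_B(k)):
  0 : (0,0)
  1 : (1,0)
  2 : (2,0)
  3 : (3,0)
  4 : (4,0)
  5 : (5,0)
  6 : (0,1)
  7 : (1,1)
  8 : (2,1)
  9 : (3,1)
  10 : (4,1)
  11 : (5,1)
  12 : (0,2)
  13 : (1,2)
  14 : (2,2)
  15 : (3,2)
  16 : (4,2)
  17 : (5,2)
distinct pairs in image: 18 / 18 needed
  → bijection onto A×B; projections well-typed.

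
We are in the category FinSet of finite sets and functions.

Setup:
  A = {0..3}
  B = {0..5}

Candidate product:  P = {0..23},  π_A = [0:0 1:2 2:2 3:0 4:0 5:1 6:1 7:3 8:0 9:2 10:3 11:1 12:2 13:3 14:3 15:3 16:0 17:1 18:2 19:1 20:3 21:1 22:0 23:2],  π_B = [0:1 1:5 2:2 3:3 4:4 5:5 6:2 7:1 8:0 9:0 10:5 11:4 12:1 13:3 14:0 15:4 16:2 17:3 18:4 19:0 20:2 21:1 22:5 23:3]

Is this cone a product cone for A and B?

|A|·|B| = 4·6 = 24;  |P| = 24
Check the pairing map k ↦ (π_A(k), π_B(k)):
  0 : (0,1)
  1 : (2,5)
  2 : (2,2)
  3 : (0,3)
  4 : (0,4)
  5 : (1,5)
  6 : (1,2)
  7 : (3,1)
  8 : (0,0)
  9 : (2,0)
  10 : (3,5)
  11 : (1,4)
  12 : (2,1)
  13 : (3,3)
  14 : (3,0)
  15 : (3,4)
  16 : (0,2)
  17 : (1,3)
  18 : (2,4)
  19 : (1,0)
  20 : (3,2)
  21 : (1,1)
  22 : (0,5)
  23 : (2,3)
distinct pairs in image: 24 / 24 needed
  → bijection onto A×B; projections well-typed.

Answer: VALID PRODUCT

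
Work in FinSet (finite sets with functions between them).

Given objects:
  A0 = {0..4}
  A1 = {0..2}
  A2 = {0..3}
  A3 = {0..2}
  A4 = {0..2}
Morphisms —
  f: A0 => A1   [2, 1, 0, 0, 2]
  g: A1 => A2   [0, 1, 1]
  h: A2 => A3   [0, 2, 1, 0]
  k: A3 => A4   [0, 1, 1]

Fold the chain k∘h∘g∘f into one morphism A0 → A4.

Answer: [1, 1, 0, 0, 1]

Derivation:
  0 f=>2 g=>1 h=>2 k=>1
  1 f=>1 g=>1 h=>2 k=>1
  2 f=>0 g=>0 h=>0 k=>0
  3 f=>0 g=>0 h=>0 k=>0
  4 f=>2 g=>1 h=>2 k=>1
result: [1, 1, 0, 0, 1]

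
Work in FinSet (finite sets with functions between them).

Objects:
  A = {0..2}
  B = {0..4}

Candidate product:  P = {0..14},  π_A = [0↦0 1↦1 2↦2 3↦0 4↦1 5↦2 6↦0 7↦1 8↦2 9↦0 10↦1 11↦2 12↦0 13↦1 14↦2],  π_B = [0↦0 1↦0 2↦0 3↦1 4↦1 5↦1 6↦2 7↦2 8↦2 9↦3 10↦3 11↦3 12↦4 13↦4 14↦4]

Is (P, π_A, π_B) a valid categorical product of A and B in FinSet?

Answer: VALID PRODUCT

Derivation:
|A|·|B| = 3·5 = 15;  |P| = 15
Check the pairing map k ↦ (π_A(k), π_B(k)):
  0 ↦ (0,0)
  1 ↦ (1,0)
  2 ↦ (2,0)
  3 ↦ (0,1)
  4 ↦ (1,1)
  5 ↦ (2,1)
  6 ↦ (0,2)
  7 ↦ (1,2)
  8 ↦ (2,2)
  9 ↦ (0,3)
  10 ↦ (1,3)
  11 ↦ (2,3)
  12 ↦ (0,4)
  13 ↦ (1,4)
  14 ↦ (2,4)
distinct pairs in image: 15 / 15 needed
  → bijection onto A×B; projections well-typed.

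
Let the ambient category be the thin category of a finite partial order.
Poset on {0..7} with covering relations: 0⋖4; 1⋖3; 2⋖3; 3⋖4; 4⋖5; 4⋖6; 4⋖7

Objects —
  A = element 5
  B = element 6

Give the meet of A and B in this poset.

{x : x≤A ∧ x≤B} = {0,1,2,3,4}  (A=5, B=6)
  0 ≤ 4
  1 ≤ 4
  2 ≤ 4
  3 ≤ 4
  4 ≤ 4
glb = 4

Answer: A∧B = 4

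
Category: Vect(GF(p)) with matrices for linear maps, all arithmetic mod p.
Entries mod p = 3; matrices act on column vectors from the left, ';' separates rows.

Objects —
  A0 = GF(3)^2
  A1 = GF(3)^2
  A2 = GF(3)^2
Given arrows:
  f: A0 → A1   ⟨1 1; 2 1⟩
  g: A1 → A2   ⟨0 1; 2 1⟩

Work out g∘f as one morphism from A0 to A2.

  e0=[1,0] f→[1,2] g→[2,1]
  e1=[0,1] f→[1,1] g→[1,0]
composite: ⟨2 1; 1 0⟩

Answer: ⟨2 1; 1 0⟩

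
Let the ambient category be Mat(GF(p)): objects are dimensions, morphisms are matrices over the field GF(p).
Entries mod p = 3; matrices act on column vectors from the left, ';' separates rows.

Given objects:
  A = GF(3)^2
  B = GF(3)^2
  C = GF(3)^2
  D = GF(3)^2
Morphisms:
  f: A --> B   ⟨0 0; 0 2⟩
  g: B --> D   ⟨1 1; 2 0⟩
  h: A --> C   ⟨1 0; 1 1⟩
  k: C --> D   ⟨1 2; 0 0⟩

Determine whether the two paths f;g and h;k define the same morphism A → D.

Answer: COMMUTES

Work:
Path 1 = f;g:
  e0=(1,0) f-->(0,0) g-->(0,0)
  e1=(0,1) f-->(0,2) g-->(2,0)
  ⟦path⟧₁ = ⟨0 2; 0 0⟩
Path 2 = h;k:
  e0=(1,0) h-->(1,1) k-->(0,0)
  e1=(0,1) h-->(0,1) k-->(2,0)
  ⟦path⟧₂ = ⟨0 2; 0 0⟩
Equal? YES — commutes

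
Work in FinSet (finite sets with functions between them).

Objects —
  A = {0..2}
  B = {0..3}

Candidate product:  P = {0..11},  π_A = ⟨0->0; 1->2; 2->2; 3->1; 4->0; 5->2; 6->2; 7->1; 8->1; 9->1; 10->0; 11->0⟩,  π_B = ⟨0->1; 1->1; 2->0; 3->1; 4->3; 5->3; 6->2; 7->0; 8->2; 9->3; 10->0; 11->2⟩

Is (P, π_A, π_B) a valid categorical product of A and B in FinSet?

Answer: VALID PRODUCT

Trace:
|A|·|B| = 3·4 = 12;  |P| = 12
Check the pairing map k ↦ (π_A(k), π_B(k)):
  0 -> (0,1)
  1 -> (2,1)
  2 -> (2,0)
  3 -> (1,1)
  4 -> (0,3)
  5 -> (2,3)
  6 -> (2,2)
  7 -> (1,0)
  8 -> (1,2)
  9 -> (1,3)
  10 -> (0,0)
  11 -> (0,2)
distinct pairs in image: 12 / 12 needed
  → bijection onto A×B; projections well-typed.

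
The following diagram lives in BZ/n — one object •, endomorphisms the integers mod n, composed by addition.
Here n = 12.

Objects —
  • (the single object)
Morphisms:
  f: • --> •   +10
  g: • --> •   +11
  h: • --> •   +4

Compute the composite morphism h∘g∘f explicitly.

Answer: +1

Trace:
  0 +10≡10 +11≡9 +4≡1  (mod 12)
composite: +1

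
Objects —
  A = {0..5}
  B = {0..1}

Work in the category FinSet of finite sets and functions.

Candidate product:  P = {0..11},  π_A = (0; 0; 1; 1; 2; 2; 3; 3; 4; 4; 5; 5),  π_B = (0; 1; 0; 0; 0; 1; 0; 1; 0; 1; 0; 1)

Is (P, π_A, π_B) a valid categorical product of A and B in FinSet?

|A|·|B| = 6·2 = 12;  |P| = 12
Check the pairing map k ↦ (π_A(k), π_B(k)):
  0 ↦ (0,0)
  1 ↦ (0,1)
  2 ↦ (1,0)
  3 ↦ (1,0)  ✗ repeats pair of k=2
  4 ↦ (2,0)
  5 ↦ (2,1)
  6 ↦ (3,0)
  7 ↦ (3,1)
  8 ↦ (4,0)
  9 ↦ (4,1)
  10 ↦ (5,0)
  11 ↦ (5,1)
distinct pairs in image: 11 / 12 needed
  → (1,0) hit at k=2 and k=3

Answer: NOT A VALID PRODUCT — duplicate pair at indices 2,3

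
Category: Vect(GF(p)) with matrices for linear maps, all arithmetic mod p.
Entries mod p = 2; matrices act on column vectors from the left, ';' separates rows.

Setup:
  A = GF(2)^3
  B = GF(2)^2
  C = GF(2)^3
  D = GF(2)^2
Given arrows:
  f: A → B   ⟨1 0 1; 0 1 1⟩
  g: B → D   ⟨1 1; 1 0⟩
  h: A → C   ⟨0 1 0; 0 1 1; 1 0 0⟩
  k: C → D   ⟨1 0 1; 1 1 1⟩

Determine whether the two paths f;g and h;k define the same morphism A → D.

Answer: COMMUTES

Work:
Along f;g (path 1):
  e0=(1,0,0) f→(1,0) g→(1,1)
  e1=(0,1,0) f→(0,1) g→(1,0)
  e2=(0,0,1) f→(1,1) g→(0,1)
  ⟦path⟧₁ = ⟨1 1 0; 1 0 1⟩
Along h;k (path 2):
  e0=(1,0,0) h→(0,0,1) k→(1,1)
  e1=(0,1,0) h→(1,1,0) k→(1,0)
  e2=(0,0,1) h→(0,1,0) k→(0,1)
  ⟦path⟧₂ = ⟨1 1 0; 1 0 1⟩
Equal? equal; square commutes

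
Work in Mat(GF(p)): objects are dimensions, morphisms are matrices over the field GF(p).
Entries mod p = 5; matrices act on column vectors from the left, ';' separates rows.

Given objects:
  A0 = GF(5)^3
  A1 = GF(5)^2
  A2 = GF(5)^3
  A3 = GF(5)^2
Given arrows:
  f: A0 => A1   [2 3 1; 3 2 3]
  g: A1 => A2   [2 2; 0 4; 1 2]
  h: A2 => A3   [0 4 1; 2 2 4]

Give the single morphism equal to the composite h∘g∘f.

  e0=(1,0,0) f=>(2,3) g=>(0,2,3) h=>(1,1)
  e1=(0,1,0) f=>(3,2) g=>(0,3,2) h=>(4,4)
  e2=(0,0,1) f=>(1,3) g=>(3,2,2) h=>(0,3)
result: [1 4 0; 1 4 3]

Answer: [1 4 0; 1 4 3]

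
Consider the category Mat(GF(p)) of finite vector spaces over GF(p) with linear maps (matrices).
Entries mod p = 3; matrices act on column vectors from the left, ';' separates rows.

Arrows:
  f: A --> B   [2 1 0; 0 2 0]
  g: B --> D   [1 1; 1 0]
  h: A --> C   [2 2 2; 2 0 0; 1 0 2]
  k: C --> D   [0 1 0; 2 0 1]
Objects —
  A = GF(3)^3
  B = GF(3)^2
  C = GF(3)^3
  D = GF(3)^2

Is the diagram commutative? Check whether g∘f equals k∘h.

Along f;g (path 1):
  e0=[1,0,0] f-->[2,0] g-->[2,2]
  e1=[0,1,0] f-->[1,2] g-->[0,1]
  e2=[0,0,1] f-->[0,0] g-->[0,0]
  result₁ = [2 0 0; 2 1 0]
Along h;k (path 2):
  e0=[1,0,0] h-->[2,2,1] k-->[2,2]
  e1=[0,1,0] h-->[2,0,0] k-->[0,1]
  e2=[0,0,1] h-->[2,0,2] k-->[0,0]
  result₂ = [2 0 0; 2 1 0]
Equal? equal; square commutes

Answer: COMMUTES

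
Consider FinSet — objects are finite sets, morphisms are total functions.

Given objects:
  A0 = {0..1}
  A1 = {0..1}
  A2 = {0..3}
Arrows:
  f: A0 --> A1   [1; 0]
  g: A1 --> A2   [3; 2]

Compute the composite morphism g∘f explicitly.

Answer: [2; 3]

Derivation:
  0 f-->1 g-->2
  1 f-->0 g-->3
composite: [2; 3]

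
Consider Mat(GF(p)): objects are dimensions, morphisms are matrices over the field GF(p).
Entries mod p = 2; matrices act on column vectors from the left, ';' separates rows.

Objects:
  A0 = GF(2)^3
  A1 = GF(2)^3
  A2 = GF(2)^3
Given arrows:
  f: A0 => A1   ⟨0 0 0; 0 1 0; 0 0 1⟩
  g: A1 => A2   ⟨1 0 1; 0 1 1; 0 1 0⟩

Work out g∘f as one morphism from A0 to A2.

Answer: ⟨0 0 1; 0 1 1; 0 1 0⟩

Trace:
  e0=⟨1,0,0⟩ f=>⟨0,0,0⟩ g=>⟨0,0,0⟩
  e1=⟨0,1,0⟩ f=>⟨0,1,0⟩ g=>⟨0,1,1⟩
  e2=⟨0,0,1⟩ f=>⟨0,0,1⟩ g=>⟨1,1,0⟩
composite: ⟨0 0 1; 0 1 1; 0 1 0⟩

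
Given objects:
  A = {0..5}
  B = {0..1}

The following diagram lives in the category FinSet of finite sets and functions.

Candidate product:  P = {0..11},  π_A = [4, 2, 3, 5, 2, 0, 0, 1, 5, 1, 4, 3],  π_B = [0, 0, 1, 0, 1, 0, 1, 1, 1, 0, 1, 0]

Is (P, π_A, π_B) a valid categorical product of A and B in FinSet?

Answer: VALID PRODUCT

Trace:
|A|·|B| = 6·2 = 12;  |P| = 12
Check the pairing map k ↦ (π_A(k), π_B(k)):
  0 : (4,0)
  1 : (2,0)
  2 : (3,1)
  3 : (5,0)
  4 : (2,1)
  5 : (0,0)
  6 : (0,1)
  7 : (1,1)
  8 : (5,1)
  9 : (1,0)
  10 : (4,1)
  11 : (3,0)
distinct pairs in image: 12 / 12 needed
  → bijection onto A×B; projections well-typed.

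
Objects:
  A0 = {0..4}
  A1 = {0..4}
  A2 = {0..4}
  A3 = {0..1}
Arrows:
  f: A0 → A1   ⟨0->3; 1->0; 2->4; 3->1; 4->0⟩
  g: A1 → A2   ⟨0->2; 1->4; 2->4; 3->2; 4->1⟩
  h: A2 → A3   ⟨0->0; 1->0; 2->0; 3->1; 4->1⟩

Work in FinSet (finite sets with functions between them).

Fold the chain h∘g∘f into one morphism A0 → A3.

Answer: ⟨0->0; 1->0; 2->0; 3->1; 4->0⟩

Derivation:
  0 f→3 g→2 h→0
  1 f→0 g→2 h→0
  2 f→4 g→1 h→0
  3 f→1 g→4 h→1
  4 f→0 g→2 h→0
result: ⟨0->0; 1->0; 2->0; 3->1; 4->0⟩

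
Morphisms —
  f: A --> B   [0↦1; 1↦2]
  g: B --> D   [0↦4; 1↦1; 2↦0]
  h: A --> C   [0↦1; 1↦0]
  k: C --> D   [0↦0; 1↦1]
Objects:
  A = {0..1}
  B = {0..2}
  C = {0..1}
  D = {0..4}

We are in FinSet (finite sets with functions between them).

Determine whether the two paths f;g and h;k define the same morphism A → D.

Answer: COMMUTES

Derivation:
Path 1 = f;g:
  0 f-->1 g-->1
  1 f-->2 g-->0
  result₁ = [0↦1; 1↦0]
Path 2 = h;k:
  0 h-->1 k-->1
  1 h-->0 k-->0
  result₂ = [0↦1; 1↦0]
Equal? equal; square commutes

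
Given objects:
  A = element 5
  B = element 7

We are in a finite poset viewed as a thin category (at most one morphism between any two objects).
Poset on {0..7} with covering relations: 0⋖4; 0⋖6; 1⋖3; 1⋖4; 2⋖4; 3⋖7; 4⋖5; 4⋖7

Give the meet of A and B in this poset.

Answer: A∧B = 4

Work:
{x : x≤A ∧ x≤B} = {0,1,2,4}  (A=5, B=7)
  0 ≤ 4
  1 ≤ 4
  2 ≤ 4
  4 ≤ 4
glb = 4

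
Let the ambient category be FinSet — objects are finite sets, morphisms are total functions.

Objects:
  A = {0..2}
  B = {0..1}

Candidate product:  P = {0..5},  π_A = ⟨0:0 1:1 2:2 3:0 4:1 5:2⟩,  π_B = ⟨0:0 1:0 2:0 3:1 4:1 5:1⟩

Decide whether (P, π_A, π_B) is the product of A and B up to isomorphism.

Answer: VALID PRODUCT

Trace:
|A|·|B| = 3·2 = 6;  |P| = 6
Check the pairing map k ↦ (π_A(k), π_B(k)):
  0 : (0,0)
  1 : (1,0)
  2 : (2,0)
  3 : (0,1)
  4 : (1,1)
  5 : (2,1)
distinct pairs in image: 6 / 6 needed
  → bijection onto A×B; projections well-typed.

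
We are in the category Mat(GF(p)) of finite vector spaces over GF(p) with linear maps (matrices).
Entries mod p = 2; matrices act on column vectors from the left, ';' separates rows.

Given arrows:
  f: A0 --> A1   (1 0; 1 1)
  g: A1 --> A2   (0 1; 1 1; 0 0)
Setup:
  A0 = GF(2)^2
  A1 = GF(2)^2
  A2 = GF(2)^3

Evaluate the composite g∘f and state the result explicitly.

  e0=[1,0] f-->[1,1] g-->[1,0,0]
  e1=[0,1] f-->[0,1] g-->[1,1,0]
⟦path⟧: (1 1; 0 1; 0 0)

Answer: (1 1; 0 1; 0 0)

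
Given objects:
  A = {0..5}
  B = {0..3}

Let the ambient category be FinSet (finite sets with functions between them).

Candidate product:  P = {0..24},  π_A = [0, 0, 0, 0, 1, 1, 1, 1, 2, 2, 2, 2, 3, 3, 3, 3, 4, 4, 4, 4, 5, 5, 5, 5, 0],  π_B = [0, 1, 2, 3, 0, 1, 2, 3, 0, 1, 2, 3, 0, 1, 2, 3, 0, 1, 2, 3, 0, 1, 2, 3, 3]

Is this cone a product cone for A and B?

|A|·|B| = 6·4 = 24;  |P| = 25
  → cardinalities differ; no bijection possible.

Answer: NOT A VALID PRODUCT — |P|=25 ≠ |A|·|B|=24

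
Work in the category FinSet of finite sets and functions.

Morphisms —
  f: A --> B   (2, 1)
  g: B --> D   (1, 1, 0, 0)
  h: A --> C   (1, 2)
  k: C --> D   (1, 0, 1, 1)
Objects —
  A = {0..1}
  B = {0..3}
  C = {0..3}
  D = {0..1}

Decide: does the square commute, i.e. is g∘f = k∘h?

1) trace f;g:
  0 f-->2 g-->0
  1 f-->1 g-->1
  ⟦path⟧₁ = (0, 1)
2) trace h;k:
  0 h-->1 k-->0
  1 h-->2 k-->1
  ⟦path⟧₂ = (0, 1)
Equal? equal; square commutes

Answer: COMMUTES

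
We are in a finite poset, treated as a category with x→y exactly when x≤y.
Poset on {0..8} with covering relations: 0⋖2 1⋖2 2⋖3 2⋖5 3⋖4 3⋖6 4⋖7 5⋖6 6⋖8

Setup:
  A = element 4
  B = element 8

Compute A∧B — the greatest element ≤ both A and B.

Answer: A∧B = 3

Trace:
{x : x≤A ∧ x≤B} = {0,1,2,3}  (A=4, B=8)
  0 ≤ 3
  1 ≤ 3
  2 ≤ 3
  3 ≤ 3
glb = 3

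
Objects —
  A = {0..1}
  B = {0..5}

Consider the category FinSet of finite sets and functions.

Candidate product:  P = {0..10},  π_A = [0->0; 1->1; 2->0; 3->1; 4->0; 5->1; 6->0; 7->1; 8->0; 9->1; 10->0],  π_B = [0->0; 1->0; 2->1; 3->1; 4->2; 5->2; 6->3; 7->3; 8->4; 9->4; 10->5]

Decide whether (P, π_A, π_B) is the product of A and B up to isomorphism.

Answer: NOT A VALID PRODUCT — |P|=11 ≠ |A|·|B|=12

Work:
|A|·|B| = 2·6 = 12;  |P| = 11
  → cardinalities differ; no bijection possible.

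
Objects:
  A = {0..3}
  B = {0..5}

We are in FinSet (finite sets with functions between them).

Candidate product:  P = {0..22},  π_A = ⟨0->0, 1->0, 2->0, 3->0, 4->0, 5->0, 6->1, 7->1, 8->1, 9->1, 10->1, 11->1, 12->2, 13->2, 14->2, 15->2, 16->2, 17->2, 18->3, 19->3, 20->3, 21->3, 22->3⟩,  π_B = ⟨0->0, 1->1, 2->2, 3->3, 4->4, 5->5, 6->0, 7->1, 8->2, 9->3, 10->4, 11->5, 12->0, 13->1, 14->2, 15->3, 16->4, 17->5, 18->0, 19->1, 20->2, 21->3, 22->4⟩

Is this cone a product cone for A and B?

Answer: NOT A VALID PRODUCT — |P|=23 ≠ |A|·|B|=24

Trace:
|A|·|B| = 4·6 = 24;  |P| = 23
  → cardinalities differ; no bijection possible.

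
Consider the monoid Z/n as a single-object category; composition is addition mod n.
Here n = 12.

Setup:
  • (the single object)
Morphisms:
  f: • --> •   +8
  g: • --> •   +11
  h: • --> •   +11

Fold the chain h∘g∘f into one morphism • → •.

Answer: +6

Derivation:
  0 +8≡8 +11≡7 +11≡6  (mod 12)
composite: +6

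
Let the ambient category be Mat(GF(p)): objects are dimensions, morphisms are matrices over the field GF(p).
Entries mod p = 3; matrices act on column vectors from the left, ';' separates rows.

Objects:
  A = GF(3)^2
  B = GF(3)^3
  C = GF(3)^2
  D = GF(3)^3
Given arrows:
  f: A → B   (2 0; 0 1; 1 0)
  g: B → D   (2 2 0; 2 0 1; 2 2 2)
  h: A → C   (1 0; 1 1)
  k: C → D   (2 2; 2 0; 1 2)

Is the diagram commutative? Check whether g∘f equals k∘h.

1) trace f;g:
  e0=(1,0) f→(2,0,1) g→(1,2,0)
  e1=(0,1) f→(0,1,0) g→(2,0,2)
  ⟦path⟧₁ = (1 2; 2 0; 0 2)
2) trace h;k:
  e0=(1,0) h→(1,1) k→(1,2,0)
  e1=(0,1) h→(0,1) k→(2,0,2)
  ⟦path⟧₂ = (1 2; 2 0; 0 2)
Equal? equal; square commutes

Answer: COMMUTES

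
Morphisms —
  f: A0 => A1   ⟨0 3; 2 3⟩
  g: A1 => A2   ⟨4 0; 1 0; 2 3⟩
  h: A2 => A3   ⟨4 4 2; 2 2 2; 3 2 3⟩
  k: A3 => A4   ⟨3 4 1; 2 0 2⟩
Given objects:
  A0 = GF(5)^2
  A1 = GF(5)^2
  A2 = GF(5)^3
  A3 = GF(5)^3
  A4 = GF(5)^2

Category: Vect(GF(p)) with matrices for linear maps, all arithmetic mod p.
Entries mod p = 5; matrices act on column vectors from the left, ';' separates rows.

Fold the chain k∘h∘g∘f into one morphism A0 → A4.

Answer: ⟨2 2; 0 4⟩

Derivation:
  e0=⟨1,0⟩ f=>⟨0,2⟩ g=>⟨0,0,1⟩ h=>⟨2,2,3⟩ k=>⟨2,0⟩
  e1=⟨0,1⟩ f=>⟨3,3⟩ g=>⟨2,3,0⟩ h=>⟨0,0,2⟩ k=>⟨2,4⟩
result: ⟨2 2; 0 4⟩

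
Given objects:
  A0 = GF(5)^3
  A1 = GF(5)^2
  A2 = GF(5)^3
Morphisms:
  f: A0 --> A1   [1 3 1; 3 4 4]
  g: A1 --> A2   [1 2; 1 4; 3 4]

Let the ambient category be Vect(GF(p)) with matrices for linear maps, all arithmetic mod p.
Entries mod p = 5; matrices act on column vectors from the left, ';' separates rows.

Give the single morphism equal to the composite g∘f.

Answer: [2 1 4; 3 4 2; 0 0 4]

Trace:
  e0=[1,0,0] f-->[1,3] g-->[2,3,0]
  e1=[0,1,0] f-->[3,4] g-->[1,4,0]
  e2=[0,0,1] f-->[1,4] g-->[4,2,4]
result: [2 1 4; 3 4 2; 0 0 4]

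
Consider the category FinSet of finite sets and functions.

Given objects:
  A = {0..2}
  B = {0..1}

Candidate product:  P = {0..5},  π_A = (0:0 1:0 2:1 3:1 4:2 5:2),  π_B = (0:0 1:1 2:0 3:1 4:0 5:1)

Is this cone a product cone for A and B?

|A|·|B| = 3·2 = 6;  |P| = 6
Check the pairing map k ↦ (π_A(k), π_B(k)):
  0 : (0,0)
  1 : (0,1)
  2 : (1,0)
  3 : (1,1)
  4 : (2,0)
  5 : (2,1)
distinct pairs in image: 6 / 6 needed
  → bijection onto A×B; projections well-typed.

Answer: VALID PRODUCT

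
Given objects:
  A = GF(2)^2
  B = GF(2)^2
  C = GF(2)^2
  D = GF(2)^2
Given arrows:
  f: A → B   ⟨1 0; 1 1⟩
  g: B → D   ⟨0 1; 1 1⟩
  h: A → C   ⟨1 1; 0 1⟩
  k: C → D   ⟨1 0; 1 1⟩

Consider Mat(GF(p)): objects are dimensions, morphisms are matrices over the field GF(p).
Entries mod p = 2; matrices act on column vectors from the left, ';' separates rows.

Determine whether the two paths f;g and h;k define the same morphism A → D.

Along f;g (path 1):
  e0=⟨1,0⟩ f→⟨1,1⟩ g→⟨1,0⟩
  e1=⟨0,1⟩ f→⟨0,1⟩ g→⟨1,1⟩
  composite₁ = ⟨1 1; 0 1⟩
Along h;k (path 2):
  e0=⟨1,0⟩ h→⟨1,0⟩ k→⟨1,1⟩
  e1=⟨0,1⟩ h→⟨1,1⟩ k→⟨1,0⟩
  composite₂ = ⟨1 1; 1 0⟩
Equal? differ; not commutative

Answer: DOES NOT COMMUTE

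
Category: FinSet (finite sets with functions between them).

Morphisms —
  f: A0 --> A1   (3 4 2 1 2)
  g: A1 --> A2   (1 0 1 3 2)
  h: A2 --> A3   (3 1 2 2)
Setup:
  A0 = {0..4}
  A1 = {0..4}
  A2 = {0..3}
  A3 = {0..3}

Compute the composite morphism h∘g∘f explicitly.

Answer: (2 2 1 3 1)

Derivation:
  0 f-->3 g-->3 h-->2
  1 f-->4 g-->2 h-->2
  2 f-->2 g-->1 h-->1
  3 f-->1 g-->0 h-->3
  4 f-->2 g-->1 h-->1
result: (2 2 1 3 1)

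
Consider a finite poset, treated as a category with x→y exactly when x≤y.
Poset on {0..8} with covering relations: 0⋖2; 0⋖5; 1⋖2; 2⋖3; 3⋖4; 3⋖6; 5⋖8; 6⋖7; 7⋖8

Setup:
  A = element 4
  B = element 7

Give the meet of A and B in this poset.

Common predecessors of 4,7: {0,1,2,3}
  0 ⊑ 3
  1 ⊑ 3
  2 ⊑ 3
  3 ⊑ 3
glb = 3

Answer: A∧B = 3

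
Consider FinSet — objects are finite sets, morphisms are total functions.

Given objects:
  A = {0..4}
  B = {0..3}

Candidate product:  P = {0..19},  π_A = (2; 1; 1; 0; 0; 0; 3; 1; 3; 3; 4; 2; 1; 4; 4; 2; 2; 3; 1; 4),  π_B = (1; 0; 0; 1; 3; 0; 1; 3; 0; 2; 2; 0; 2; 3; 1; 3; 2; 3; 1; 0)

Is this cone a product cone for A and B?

|A|·|B| = 5·4 = 20;  |P| = 20
Check the pairing map k ↦ (π_A(k), π_B(k)):
  0 -> (2,1)
  1 -> (1,0)
  2 -> (1,0)  ✗ repeats pair of k=1
  3 -> (0,1)
  4 -> (0,3)
  5 -> (0,0)
  6 -> (3,1)
  7 -> (1,3)
  8 -> (3,0)
  9 -> (3,2)
  10 -> (4,2)
  11 -> (2,0)
  12 -> (1,2)
  13 -> (4,3)
  14 -> (4,1)
  15 -> (2,3)
  16 -> (2,2)
  17 -> (3,3)
  18 -> (1,1)
  19 -> (4,0)
distinct pairs in image: 19 / 20 needed
  → (1,0) hit at k=1 and k=2

Answer: NOT A VALID PRODUCT — duplicate pair at indices 2,1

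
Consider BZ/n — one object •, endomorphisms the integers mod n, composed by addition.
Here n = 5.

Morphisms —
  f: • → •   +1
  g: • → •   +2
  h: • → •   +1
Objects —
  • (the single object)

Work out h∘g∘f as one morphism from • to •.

  0 +1≡1 +2≡3 +1≡4  (mod 5)
composite: +4

Answer: +4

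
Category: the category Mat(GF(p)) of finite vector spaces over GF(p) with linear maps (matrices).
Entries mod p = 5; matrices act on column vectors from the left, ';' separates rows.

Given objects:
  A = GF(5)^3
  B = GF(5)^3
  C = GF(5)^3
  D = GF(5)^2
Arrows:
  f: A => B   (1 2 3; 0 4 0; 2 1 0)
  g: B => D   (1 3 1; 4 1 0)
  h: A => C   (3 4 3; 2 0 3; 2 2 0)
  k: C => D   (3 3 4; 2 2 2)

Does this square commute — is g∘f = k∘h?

Path 1 = f;g:
  e0=(1,0,0) f=>(1,0,2) g=>(3,4)
  e1=(0,1,0) f=>(2,4,1) g=>(0,2)
  e2=(0,0,1) f=>(3,0,0) g=>(3,2)
  ⟦path⟧₁ = (3 0 3; 4 2 2)
Path 2 = h;k:
  e0=(1,0,0) h=>(3,2,2) k=>(3,4)
  e1=(0,1,0) h=>(4,0,2) k=>(0,2)
  e2=(0,0,1) h=>(3,3,0) k=>(3,2)
  ⟦path⟧₂ = (3 0 3; 4 2 2)
Equal? YES — commutes

Answer: COMMUTES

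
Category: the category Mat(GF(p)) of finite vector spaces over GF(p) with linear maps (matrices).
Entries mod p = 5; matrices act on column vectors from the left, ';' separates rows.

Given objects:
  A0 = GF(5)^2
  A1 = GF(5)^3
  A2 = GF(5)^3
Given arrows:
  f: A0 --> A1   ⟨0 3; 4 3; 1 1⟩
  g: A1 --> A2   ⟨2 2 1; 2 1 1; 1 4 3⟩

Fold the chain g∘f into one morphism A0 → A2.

Answer: ⟨4 3; 0 0; 4 3⟩

Derivation:
  e0=⟨1,0⟩ f-->⟨0,4,1⟩ g-->⟨4,0,4⟩
  e1=⟨0,1⟩ f-->⟨3,3,1⟩ g-->⟨3,0,3⟩
composite: ⟨4 3; 0 0; 4 3⟩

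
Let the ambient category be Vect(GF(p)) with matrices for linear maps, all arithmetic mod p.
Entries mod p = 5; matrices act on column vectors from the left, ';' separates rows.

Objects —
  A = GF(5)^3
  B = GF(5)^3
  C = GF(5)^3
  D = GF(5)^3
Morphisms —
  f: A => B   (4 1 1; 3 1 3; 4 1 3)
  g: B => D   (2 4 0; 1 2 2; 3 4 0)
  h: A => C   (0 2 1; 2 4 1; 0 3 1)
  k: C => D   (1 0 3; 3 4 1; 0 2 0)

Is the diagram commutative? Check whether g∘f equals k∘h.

Answer: DOES NOT COMMUTE

Work:
Along f;g (path 1):
  e0=[1,0,0] f=>[4,3,4] g=>[0,3,4]
  e1=[0,1,0] f=>[1,1,1] g=>[1,0,2]
  e2=[0,0,1] f=>[1,3,3] g=>[4,3,0]
  ⟦path⟧₁ = (0 1 4; 3 0 3; 4 2 0)
Along h;k (path 2):
  e0=[1,0,0] h=>[0,2,0] k=>[0,3,4]
  e1=[0,1,0] h=>[2,4,3] k=>[1,0,3]
  e2=[0,0,1] h=>[1,1,1] k=>[4,3,2]
  ⟦path⟧₂ = (0 1 4; 3 0 3; 4 3 2)
Equal? differ; not commutative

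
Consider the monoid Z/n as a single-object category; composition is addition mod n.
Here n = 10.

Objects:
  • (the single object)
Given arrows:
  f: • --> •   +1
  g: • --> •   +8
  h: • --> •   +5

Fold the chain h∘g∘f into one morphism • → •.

  0 +1≡1 +8≡9 +5≡4  (mod 10)
⟦path⟧: +4

Answer: +4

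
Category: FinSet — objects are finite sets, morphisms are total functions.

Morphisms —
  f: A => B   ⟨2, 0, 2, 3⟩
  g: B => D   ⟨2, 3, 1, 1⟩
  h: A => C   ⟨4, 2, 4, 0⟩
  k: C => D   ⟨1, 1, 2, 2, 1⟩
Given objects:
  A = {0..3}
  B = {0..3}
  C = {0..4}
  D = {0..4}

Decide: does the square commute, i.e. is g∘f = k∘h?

1) trace f;g:
  0 f=>2 g=>1
  1 f=>0 g=>2
  2 f=>2 g=>1
  3 f=>3 g=>1
  composite₁ = ⟨1, 2, 1, 1⟩
2) trace h;k:
  0 h=>4 k=>1
  1 h=>2 k=>2
  2 h=>4 k=>1
  3 h=>0 k=>1
  composite₂ = ⟨1, 2, 1, 1⟩
Equal? same morphism ✓

Answer: COMMUTES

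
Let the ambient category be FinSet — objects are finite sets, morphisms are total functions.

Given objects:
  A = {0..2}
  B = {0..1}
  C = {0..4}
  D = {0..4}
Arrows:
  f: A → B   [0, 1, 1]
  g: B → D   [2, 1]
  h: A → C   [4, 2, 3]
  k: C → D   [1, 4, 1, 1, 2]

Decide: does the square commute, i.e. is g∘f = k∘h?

Answer: COMMUTES

Work:
Path 1 = f;g:
  0 f→0 g→2
  1 f→1 g→1
  2 f→1 g→1
  composite₁ = [2, 1, 1]
Path 2 = h;k:
  0 h→4 k→2
  1 h→2 k→1
  2 h→3 k→1
  composite₂ = [2, 1, 1]
Equal? equal; square commutes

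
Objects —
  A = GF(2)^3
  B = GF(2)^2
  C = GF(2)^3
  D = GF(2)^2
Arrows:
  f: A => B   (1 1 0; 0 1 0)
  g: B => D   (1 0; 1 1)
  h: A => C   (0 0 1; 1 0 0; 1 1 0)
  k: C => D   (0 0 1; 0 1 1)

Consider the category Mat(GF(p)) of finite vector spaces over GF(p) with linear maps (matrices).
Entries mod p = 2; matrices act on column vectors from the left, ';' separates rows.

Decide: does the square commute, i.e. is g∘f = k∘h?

1) trace f;g:
  e0=[1,0,0] f=>[1,0] g=>[1,1]
  e1=[0,1,0] f=>[1,1] g=>[1,0]
  e2=[0,0,1] f=>[0,0] g=>[0,0]
  composite₁ = (1 1 0; 1 0 0)
2) trace h;k:
  e0=[1,0,0] h=>[0,1,1] k=>[1,0]
  e1=[0,1,0] h=>[0,0,1] k=>[1,1]
  e2=[0,0,1] h=>[1,0,0] k=>[0,0]
  composite₂ = (1 1 0; 0 1 0)
Equal? distinct morphisms ✗

Answer: DOES NOT COMMUTE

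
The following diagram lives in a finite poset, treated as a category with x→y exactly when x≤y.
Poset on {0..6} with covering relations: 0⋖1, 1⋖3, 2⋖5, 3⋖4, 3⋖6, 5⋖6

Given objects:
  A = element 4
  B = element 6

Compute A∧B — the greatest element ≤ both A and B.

Answer: A∧B = 3

Derivation:
Common predecessors of 4,6: {0,1,3}
  0 ≤ 3
  1 ≤ 3
  3 ≤ 3
glb = 3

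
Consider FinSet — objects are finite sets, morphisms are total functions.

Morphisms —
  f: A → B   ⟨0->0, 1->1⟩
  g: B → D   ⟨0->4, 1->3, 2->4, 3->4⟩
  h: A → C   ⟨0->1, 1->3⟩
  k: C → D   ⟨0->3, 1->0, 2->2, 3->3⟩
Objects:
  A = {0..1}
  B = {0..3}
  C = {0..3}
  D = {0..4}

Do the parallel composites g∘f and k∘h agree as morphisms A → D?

Along f;g (path 1):
  0 f→0 g→4
  1 f→1 g→3
  result₁ = ⟨0->4, 1->3⟩
Along h;k (path 2):
  0 h→1 k→0
  1 h→3 k→3
  result₂ = ⟨0->0, 1->3⟩
Equal? distinct morphisms ✗

Answer: DOES NOT COMMUTE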